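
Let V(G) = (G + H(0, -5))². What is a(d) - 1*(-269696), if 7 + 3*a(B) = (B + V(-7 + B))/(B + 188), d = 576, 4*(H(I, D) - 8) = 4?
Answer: 154618136/573 ≈ 2.6984e+5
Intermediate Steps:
H(I, D) = 9 (H(I, D) = 8 + (¼)*4 = 8 + 1 = 9)
V(G) = (9 + G)² (V(G) = (G + 9)² = (9 + G)²)
a(B) = -7/3 + (B + (2 + B)²)/(3*(188 + B)) (a(B) = -7/3 + ((B + (9 + (-7 + B))²)/(B + 188))/3 = -7/3 + ((B + (2 + B)²)/(188 + B))/3 = -7/3 + (B + (2 + B)²)/(3*(188 + B)))
a(d) - 1*(-269696) = (-1312 + 576² - 2*576)/(3*(188 + 576)) - 1*(-269696) = (⅓)*(-1312 + 331776 - 1152)/764 + 269696 = (⅓)*(1/764)*329312 + 269696 = 82328/573 + 269696 = 154618136/573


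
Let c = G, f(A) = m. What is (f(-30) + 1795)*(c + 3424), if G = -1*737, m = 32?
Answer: 4909149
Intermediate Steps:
f(A) = 32
G = -737
c = -737
(f(-30) + 1795)*(c + 3424) = (32 + 1795)*(-737 + 3424) = 1827*2687 = 4909149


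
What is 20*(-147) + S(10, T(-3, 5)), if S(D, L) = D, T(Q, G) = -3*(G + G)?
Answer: -2930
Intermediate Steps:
T(Q, G) = -6*G
20*(-147) + S(10, T(-3, 5)) = 20*(-147) + 10 = -2940 + 10 = -2930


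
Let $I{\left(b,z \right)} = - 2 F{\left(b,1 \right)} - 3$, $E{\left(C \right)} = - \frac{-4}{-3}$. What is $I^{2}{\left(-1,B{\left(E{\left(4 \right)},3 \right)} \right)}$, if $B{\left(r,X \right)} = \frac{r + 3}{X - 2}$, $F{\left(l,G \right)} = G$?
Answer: $25$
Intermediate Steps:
$E{\left(C \right)} = - \frac{4}{3}$ ($E{\left(C \right)} = - \frac{\left(-4\right) \left(-1\right)}{3} = \left(-1\right) \frac{4}{3} = - \frac{4}{3}$)
$B{\left(r,X \right)} = \frac{3 + r}{-2 + X}$
$I{\left(b,z \right)} = -5$ ($I{\left(b,z \right)} = \left(-2\right) 1 - 3 = -2 - 3 = -5$)
$I^{2}{\left(-1,B{\left(E{\left(4 \right)},3 \right)} \right)} = \left(-5\right)^{2} = 25$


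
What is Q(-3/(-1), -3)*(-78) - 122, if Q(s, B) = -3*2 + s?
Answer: 112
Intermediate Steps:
Q(s, B) = -6 + s
Q(-3/(-1), -3)*(-78) - 122 = (-6 - 3/(-1))*(-78) - 122 = (-6 - 3*(-1))*(-78) - 122 = (-6 + 3)*(-78) - 122 = -3*(-78) - 122 = 234 - 122 = 112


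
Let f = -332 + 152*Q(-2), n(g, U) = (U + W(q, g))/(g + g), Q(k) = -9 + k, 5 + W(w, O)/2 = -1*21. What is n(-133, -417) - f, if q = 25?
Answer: 76219/38 ≈ 2005.8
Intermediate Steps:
W(w, O) = -52 (W(w, O) = -10 + 2*(-1*21) = -10 + 2*(-21) = -10 - 42 = -52)
n(g, U) = (-52 + U)/(2*g) (n(g, U) = (U - 52)/(g + g) = (-52 + U)/((2*g)) = (-52 + U)*(1/(2*g)) = (-52 + U)/(2*g))
f = -2004 (f = -332 + 152*(-9 - 2) = -332 + 152*(-11) = -332 - 1672 = -2004)
n(-133, -417) - f = (½)*(-52 - 417)/(-133) - 1*(-2004) = (½)*(-1/133)*(-469) + 2004 = 67/38 + 2004 = 76219/38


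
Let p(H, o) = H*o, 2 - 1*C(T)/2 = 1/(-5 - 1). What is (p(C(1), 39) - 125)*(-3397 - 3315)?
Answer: -295328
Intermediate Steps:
C(T) = 13/3 (C(T) = 4 - 2/(-5 - 1) = 4 - 2/(-6) = 4 - 2*(-1/6) = 4 + 1/3 = 13/3)
(p(C(1), 39) - 125)*(-3397 - 3315) = ((13/3)*39 - 125)*(-3397 - 3315) = (169 - 125)*(-6712) = 44*(-6712) = -295328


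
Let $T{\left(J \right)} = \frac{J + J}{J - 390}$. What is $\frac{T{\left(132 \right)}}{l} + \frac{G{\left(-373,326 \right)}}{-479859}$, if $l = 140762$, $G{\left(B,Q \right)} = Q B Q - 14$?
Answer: $\frac{39989574314516}{484079039999} \approx 82.61$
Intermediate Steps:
$G{\left(B,Q \right)} = -14 + B Q^{2}$ ($G{\left(B,Q \right)} = B Q Q - 14 = B Q^{2} - 14 = -14 + B Q^{2}$)
$T{\left(J \right)} = \frac{2 J}{-390 + J}$
$\frac{T{\left(132 \right)}}{l} + \frac{G{\left(-373,326 \right)}}{-479859} = \frac{2 \cdot 132 \frac{1}{-390 + 132}}{140762} + \frac{-14 - 373 \cdot 326^{2}}{-479859} = 2 \cdot 132 \frac{1}{-258} \cdot \frac{1}{140762} + \left(-14 - 39640948\right) \left(- \frac{1}{479859}\right) = 2 \cdot 132 \left(- \frac{1}{258}\right) \frac{1}{140762} + \left(-14 - 39640948\right) \left(- \frac{1}{479859}\right) = \left(- \frac{44}{43}\right) \frac{1}{140762} - - \frac{13213654}{159953} = - \frac{22}{3026383} + \frac{13213654}{159953} = \frac{39989574314516}{484079039999}$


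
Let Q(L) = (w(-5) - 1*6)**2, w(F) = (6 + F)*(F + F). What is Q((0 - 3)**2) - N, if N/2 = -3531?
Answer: 7318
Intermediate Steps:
w(F) = 2*F*(6 + F) (w(F) = (6 + F)*(2*F) = 2*F*(6 + F))
N = -7062 (N = 2*(-3531) = -7062)
Q(L) = 256 (Q(L) = (2*(-5)*(6 - 5) - 1*6)**2 = (2*(-5)*1 - 6)**2 = (-10 - 6)**2 = (-16)**2 = 256)
Q((0 - 3)**2) - N = 256 - 1*(-7062) = 256 + 7062 = 7318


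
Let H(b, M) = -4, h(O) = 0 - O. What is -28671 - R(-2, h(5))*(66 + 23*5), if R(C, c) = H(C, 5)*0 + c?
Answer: -27766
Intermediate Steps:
h(O) = -O
R(C, c) = c (R(C, c) = -4*0 + c = 0 + c = c)
-28671 - R(-2, h(5))*(66 + 23*5) = -28671 - (-1*5)*(66 + 23*5) = -28671 - (-5)*(66 + 115) = -28671 - (-5)*181 = -28671 - 1*(-905) = -28671 + 905 = -27766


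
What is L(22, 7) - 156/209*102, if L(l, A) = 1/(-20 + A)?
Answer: -207065/2717 ≈ -76.211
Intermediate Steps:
L(22, 7) - 156/209*102 = 1/(-20 + 7) - 156/209*102 = 1/(-13) - 156*1/209*102 = -1/13 - 156/209*102 = -1/13 - 15912/209 = -207065/2717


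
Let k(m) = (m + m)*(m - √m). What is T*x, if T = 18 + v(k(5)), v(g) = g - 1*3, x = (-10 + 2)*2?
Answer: -1040 + 160*√5 ≈ -682.23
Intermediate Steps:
x = -16 (x = -8*2 = -16)
k(m) = 2*m*(m - √m) (k(m) = (2*m)*(m - √m) = 2*m*(m - √m))
v(g) = -3 + g (v(g) = g - 3 = -3 + g)
T = 65 - 10*√5 (T = 18 + (-3 + (-10*√5 + 2*5²)) = 18 + (-3 + (-10*√5 + 2*25)) = 18 + (-3 + (-10*√5 + 50)) = 18 + (-3 + (50 - 10*√5)) = 18 + (47 - 10*√5) = 65 - 10*√5 ≈ 42.639)
T*x = (65 - 10*√5)*(-16) = -1040 + 160*√5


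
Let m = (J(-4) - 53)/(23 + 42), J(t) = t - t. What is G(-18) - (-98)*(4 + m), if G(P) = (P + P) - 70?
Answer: 13396/65 ≈ 206.09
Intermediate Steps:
J(t) = 0
G(P) = -70 + 2*P (G(P) = 2*P - 70 = -70 + 2*P)
m = -53/65 (m = (0 - 53)/(23 + 42) = -53/65 ≈ -0.81538)
G(-18) - (-98)*(4 + m) = (-70 + 2*(-18)) - (-98)*(4 - 53/65) = (-70 - 36) - (-98)*207/65 = -106 - 1*(-20286/65) = -106 + 20286/65 = 13396/65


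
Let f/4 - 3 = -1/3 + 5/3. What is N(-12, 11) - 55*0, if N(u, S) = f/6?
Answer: 26/9 ≈ 2.8889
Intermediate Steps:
f = 52/3 (f = 12 + 4*(-1/3 + 5/3) = 12 + 4*(4/3) = 12 + 16/3 = 52/3 ≈ 17.333)
N(u, S) = 26/9 (N(u, S) = (52/3)/6 = (52/3)*(1/6) = 26/9)
N(-12, 11) - 55*0 = 26/9 - 55*0 = 26/9 + 0 = 26/9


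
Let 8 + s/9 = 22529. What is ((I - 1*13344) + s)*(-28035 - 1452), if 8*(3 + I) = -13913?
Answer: -44254767801/8 ≈ -5.5318e+9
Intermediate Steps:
s = 202689 (s = -72 + 9*22529 = -72 + 202761 = 202689)
I = -13937/8 (I = -3 + (⅛)*(-13913) = -3 - 13913/8 = -13937/8 ≈ -1742.1)
((I - 1*13344) + s)*(-28035 - 1452) = ((-13937/8 - 1*13344) + 202689)*(-28035 - 1452) = ((-13937/8 - 13344) + 202689)*(-29487) = (-120689/8 + 202689)*(-29487) = (1500823/8)*(-29487) = -44254767801/8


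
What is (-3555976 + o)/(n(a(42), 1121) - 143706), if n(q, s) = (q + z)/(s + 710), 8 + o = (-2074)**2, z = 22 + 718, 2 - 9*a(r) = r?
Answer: -6142481334/1184062277 ≈ -5.1876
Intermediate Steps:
a(r) = 2/9 - r/9
z = 740
o = 4301468 (o = -8 + (-2074)**2 = -8 + 4301476 = 4301468)
n(q, s) = (740 + q)/(710 + s) (n(q, s) = (q + 740)/(s + 710) = (740 + q)/(710 + s))
(-3555976 + o)/(n(a(42), 1121) - 143706) = (-3555976 + 4301468)/((740 + (2/9 - 1/9*42))/(710 + 1121) - 143706) = 745492/((740 + (2/9 - 14/3))/1831 - 143706) = 745492/((740 - 40/9)/1831 - 143706) = 745492/((1/1831)*(6620/9) - 143706) = 745492/(6620/16479 - 143706) = 745492/(-2368124554/16479) = 745492*(-16479/2368124554) = -6142481334/1184062277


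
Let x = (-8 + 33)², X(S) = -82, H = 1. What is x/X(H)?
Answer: -625/82 ≈ -7.6219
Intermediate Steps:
x = 625 (x = 25² = 625)
x/X(H) = 625/(-82) = 625*(-1/82) = -625/82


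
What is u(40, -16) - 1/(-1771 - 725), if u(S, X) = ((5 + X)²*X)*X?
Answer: 77316097/2496 ≈ 30976.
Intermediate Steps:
u(S, X) = X²*(5 + X)² (u(S, X) = (X*(5 + X)²)*X = X²*(5 + X)²)
u(40, -16) - 1/(-1771 - 725) = (-16)²*(5 - 16)² - 1/(-1771 - 725) = 256*(-11)² - 1/(-2496) = 256*121 - 1*(-1/2496) = 30976 + 1/2496 = 77316097/2496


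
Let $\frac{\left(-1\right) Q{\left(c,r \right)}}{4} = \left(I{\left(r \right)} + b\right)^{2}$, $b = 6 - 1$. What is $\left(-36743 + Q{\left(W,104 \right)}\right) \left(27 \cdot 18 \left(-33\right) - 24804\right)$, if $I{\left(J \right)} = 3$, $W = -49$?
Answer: $1511113158$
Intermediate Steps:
$b = 5$
$Q{\left(c,r \right)} = -256$ ($Q{\left(c,r \right)} = - 4 \left(3 + 5\right)^{2} = - 4 \cdot 8^{2} = \left(-4\right) 64 = -256$)
$\left(-36743 + Q{\left(W,104 \right)}\right) \left(27 \cdot 18 \left(-33\right) - 24804\right) = \left(-36743 - 256\right) \left(27 \cdot 18 \left(-33\right) - 24804\right) = - 36999 \left(486 \left(-33\right) - 24804\right) = - 36999 \left(-16038 - 24804\right) = \left(-36999\right) \left(-40842\right) = 1511113158$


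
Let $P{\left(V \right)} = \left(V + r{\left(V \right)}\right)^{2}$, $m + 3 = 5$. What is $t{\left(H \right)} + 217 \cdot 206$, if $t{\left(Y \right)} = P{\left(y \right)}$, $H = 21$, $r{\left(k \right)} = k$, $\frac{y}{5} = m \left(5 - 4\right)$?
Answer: $45102$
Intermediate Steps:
$m = 2$ ($m = -3 + 5 = 2$)
$y = 10$ ($y = 5 \cdot 2 \left(5 - 4\right) = 5 \cdot 2 \cdot 1 = 5 \cdot 2 = 10$)
$P{\left(V \right)} = 4 V^{2}$ ($P{\left(V \right)} = \left(V + V\right)^{2} = \left(2 V\right)^{2} = 4 V^{2}$)
$t{\left(Y \right)} = 400$ ($t{\left(Y \right)} = 4 \cdot 10^{2} = 4 \cdot 100 = 400$)
$t{\left(H \right)} + 217 \cdot 206 = 400 + 217 \cdot 206 = 400 + 44702 = 45102$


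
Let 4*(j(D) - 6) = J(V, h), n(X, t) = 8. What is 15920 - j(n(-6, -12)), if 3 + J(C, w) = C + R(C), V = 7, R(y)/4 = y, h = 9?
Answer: 15906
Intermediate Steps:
R(y) = 4*y
J(C, w) = -3 + 5*C (J(C, w) = -3 + (C + 4*C) = -3 + 5*C)
j(D) = 14 (j(D) = 6 + (-3 + 5*7)/4 = 6 + (-3 + 35)/4 = 6 + (¼)*32 = 6 + 8 = 14)
15920 - j(n(-6, -12)) = 15920 - 1*14 = 15920 - 14 = 15906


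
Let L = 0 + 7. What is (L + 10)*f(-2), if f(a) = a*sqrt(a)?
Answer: -34*I*sqrt(2) ≈ -48.083*I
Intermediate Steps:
L = 7
f(a) = a**(3/2)
(L + 10)*f(-2) = (7 + 10)*(-2)**(3/2) = 17*(-2*I*sqrt(2)) = -34*I*sqrt(2)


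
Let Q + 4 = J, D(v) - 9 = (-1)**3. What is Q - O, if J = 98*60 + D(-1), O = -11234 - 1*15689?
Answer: 32807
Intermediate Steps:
D(v) = 8 (D(v) = 9 + (-1)**3 = 9 - 1 = 8)
O = -26923 (O = -11234 - 15689 = -26923)
J = 5888 (J = 98*60 + 8 = 5880 + 8 = 5888)
Q = 5884 (Q = -4 + 5888 = 5884)
Q - O = 5884 - 1*(-26923) = 5884 + 26923 = 32807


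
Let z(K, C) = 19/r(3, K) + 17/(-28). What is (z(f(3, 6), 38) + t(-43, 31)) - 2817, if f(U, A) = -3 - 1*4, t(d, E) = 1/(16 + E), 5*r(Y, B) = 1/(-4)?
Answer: -4208023/1316 ≈ -3197.6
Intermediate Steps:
r(Y, B) = -1/20 (r(Y, B) = (⅕)/(-4) = (⅕)*(-¼) = -1/20)
f(U, A) = -7 (f(U, A) = -3 - 4 = -7)
z(K, C) = -10657/28 (z(K, C) = 19/(-1/20) + 17/(-28) = 19*(-20) + 17*(-1/28) = -380 - 17/28 = -10657/28)
(z(f(3, 6), 38) + t(-43, 31)) - 2817 = (-10657/28 + 1/(16 + 31)) - 2817 = (-10657/28 + 1/47) - 2817 = -500851/1316 - 2817 = -4208023/1316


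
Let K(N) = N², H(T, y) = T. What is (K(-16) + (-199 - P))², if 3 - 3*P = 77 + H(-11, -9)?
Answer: 6084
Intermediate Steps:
P = -21 (P = 1 - (77 - 11)/3 = 1 - ⅓*66 = 1 - 22 = -21)
(K(-16) + (-199 - P))² = ((-16)² + (-199 - 1*(-21)))² = (256 + (-199 + 21))² = (256 - 178)² = 78² = 6084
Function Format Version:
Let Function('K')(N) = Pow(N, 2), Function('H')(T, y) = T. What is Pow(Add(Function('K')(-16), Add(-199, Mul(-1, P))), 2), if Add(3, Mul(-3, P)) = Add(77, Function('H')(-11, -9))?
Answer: 6084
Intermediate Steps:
P = -21 (P = Add(1, Mul(Rational(-1, 3), Add(77, -11))) = Add(1, Mul(Rational(-1, 3), 66)) = Add(1, -22) = -21)
Pow(Add(Function('K')(-16), Add(-199, Mul(-1, P))), 2) = Pow(Add(Pow(-16, 2), Add(-199, Mul(-1, -21))), 2) = Pow(Add(256, Add(-199, 21)), 2) = Pow(Add(256, -178), 2) = Pow(78, 2) = 6084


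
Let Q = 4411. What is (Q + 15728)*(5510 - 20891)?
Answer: -309757959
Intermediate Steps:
(Q + 15728)*(5510 - 20891) = (4411 + 15728)*(5510 - 20891) = 20139*(-15381) = -309757959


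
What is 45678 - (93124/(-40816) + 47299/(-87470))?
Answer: 20386069189353/446271940 ≈ 45681.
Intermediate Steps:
45678 - (93124/(-40816) + 47299/(-87470)) = 45678 - (93124*(-1/40816) + 47299*(-1/87470)) = 45678 - (-23281/10204 - 47299/87470) = 45678 - 1*(-1259514033/446271940) = 45678 + 1259514033/446271940 = 20386069189353/446271940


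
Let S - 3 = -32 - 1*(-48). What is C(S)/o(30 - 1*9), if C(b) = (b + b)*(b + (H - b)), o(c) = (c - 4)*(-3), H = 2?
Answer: -76/51 ≈ -1.4902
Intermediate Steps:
o(c) = 12 - 3*c (o(c) = (-4 + c)*(-3) = 12 - 3*c)
S = 19 (S = 3 + (-32 - 1*(-48)) = 3 + (-32 + 48) = 3 + 16 = 19)
C(b) = 4*b (C(b) = (b + b)*(b + (2 - b)) = (2*b)*2 = 4*b)
C(S)/o(30 - 1*9) = (4*19)/(12 - 3*(30 - 1*9)) = 76/(12 - 3*(30 - 9)) = 76/(12 - 3*21) = 76/(12 - 63) = 76/(-51) = 76*(-1/51) = -76/51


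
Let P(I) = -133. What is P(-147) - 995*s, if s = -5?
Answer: 4842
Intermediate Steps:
P(-147) - 995*s = -133 - 995*(-5) = -133 - 1*(-4975) = -133 + 4975 = 4842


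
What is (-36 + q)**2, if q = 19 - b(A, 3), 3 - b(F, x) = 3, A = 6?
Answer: 289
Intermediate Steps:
b(F, x) = 0 (b(F, x) = 3 - 1*3 = 3 - 3 = 0)
q = 19 (q = 19 - 1*0 = 19 + 0 = 19)
(-36 + q)**2 = (-36 + 19)**2 = (-17)**2 = 289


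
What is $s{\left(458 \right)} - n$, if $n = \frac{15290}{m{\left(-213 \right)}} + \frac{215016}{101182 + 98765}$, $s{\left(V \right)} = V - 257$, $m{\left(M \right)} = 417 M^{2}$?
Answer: $\frac{1813588091749}{9071395443} \approx 199.92$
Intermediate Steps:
$s{\left(V \right)} = -257 + V$
$n = \frac{9762392294}{9071395443}$ ($n = \frac{15290}{417 \left(-213\right)^{2}} + \frac{215016}{101182 + 98765} = \frac{15290}{417 \cdot 45369} + \frac{215016}{199947} = \frac{15290}{18918873} + 215016 \cdot \frac{1}{199947} = 15290 \cdot \frac{1}{18918873} + \frac{71672}{66649} = \frac{110}{136107} + \frac{71672}{66649} = \frac{9762392294}{9071395443} \approx 1.0762$)
$s{\left(458 \right)} - n = \left(-257 + 458\right) - \frac{9762392294}{9071395443} = 201 - \frac{9762392294}{9071395443} = \frac{1813588091749}{9071395443}$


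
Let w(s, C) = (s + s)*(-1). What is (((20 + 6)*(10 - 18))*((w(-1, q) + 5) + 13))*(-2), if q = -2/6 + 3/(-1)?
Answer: 8320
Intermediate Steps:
q = -10/3 (q = -2*1/6 + 3*(-1) = -1/3 - 3 = -10/3 ≈ -3.3333)
w(s, C) = -2*s (w(s, C) = (2*s)*(-1) = -2*s)
(((20 + 6)*(10 - 18))*((w(-1, q) + 5) + 13))*(-2) = (((20 + 6)*(10 - 18))*((-2*(-1) + 5) + 13))*(-2) = ((26*(-8))*((2 + 5) + 13))*(-2) = -208*(7 + 13)*(-2) = -208*20*(-2) = -4160*(-2) = 8320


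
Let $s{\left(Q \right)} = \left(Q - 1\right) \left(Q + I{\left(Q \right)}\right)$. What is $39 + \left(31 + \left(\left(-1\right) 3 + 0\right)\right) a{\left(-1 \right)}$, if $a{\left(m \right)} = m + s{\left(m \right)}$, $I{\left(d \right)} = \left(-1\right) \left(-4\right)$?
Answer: $-157$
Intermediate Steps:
$I{\left(d \right)} = 4$
$s{\left(Q \right)} = \left(-1 + Q\right) \left(4 + Q\right)$ ($s{\left(Q \right)} = \left(Q - 1\right) \left(Q + 4\right) = \left(-1 + Q\right) \left(4 + Q\right)$)
$a{\left(m \right)} = -4 + m^{2} + 4 m$ ($a{\left(m \right)} = m + \left(-4 + m^{2} + 3 m\right) = -4 + m^{2} + 4 m$)
$39 + \left(31 + \left(\left(-1\right) 3 + 0\right)\right) a{\left(-1 \right)} = 39 + \left(31 + \left(\left(-1\right) 3 + 0\right)\right) \left(-4 + \left(-1\right)^{2} + 4 \left(-1\right)\right) = 39 + \left(31 + \left(-3 + 0\right)\right) \left(-4 + 1 - 4\right) = 39 + \left(31 - 3\right) \left(-7\right) = 39 + 28 \left(-7\right) = 39 - 196 = -157$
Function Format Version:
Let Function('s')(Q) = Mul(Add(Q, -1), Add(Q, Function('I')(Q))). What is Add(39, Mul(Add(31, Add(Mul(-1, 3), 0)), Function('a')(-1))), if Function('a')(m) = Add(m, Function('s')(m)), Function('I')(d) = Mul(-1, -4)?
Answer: -157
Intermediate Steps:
Function('I')(d) = 4
Function('s')(Q) = Mul(Add(-1, Q), Add(4, Q)) (Function('s')(Q) = Mul(Add(Q, -1), Add(Q, 4)) = Mul(Add(-1, Q), Add(4, Q)))
Function('a')(m) = Add(-4, Pow(m, 2), Mul(4, m)) (Function('a')(m) = Add(m, Add(-4, Pow(m, 2), Mul(3, m))) = Add(-4, Pow(m, 2), Mul(4, m)))
Add(39, Mul(Add(31, Add(Mul(-1, 3), 0)), Function('a')(-1))) = Add(39, Mul(Add(31, Add(Mul(-1, 3), 0)), Add(-4, Pow(-1, 2), Mul(4, -1)))) = Add(39, Mul(Add(31, Add(-3, 0)), Add(-4, 1, -4))) = Add(39, Mul(Add(31, -3), -7)) = Add(39, Mul(28, -7)) = Add(39, -196) = -157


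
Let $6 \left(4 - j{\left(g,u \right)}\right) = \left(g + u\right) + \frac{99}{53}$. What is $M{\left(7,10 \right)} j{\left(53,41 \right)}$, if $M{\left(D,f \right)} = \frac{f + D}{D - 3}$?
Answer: $- \frac{64753}{1272} \approx -50.906$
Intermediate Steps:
$M{\left(D,f \right)} = \frac{D + f}{-3 + D}$
$j{\left(g,u \right)} = \frac{391}{106} - \frac{g}{6} - \frac{u}{6}$ ($j{\left(g,u \right)} = 4 - \frac{\left(g + u\right) + \frac{99}{53}}{6} = 4 - \frac{\frac{99}{53} + g + u}{6} = 4 - \left(\frac{33}{106} + \frac{g}{6} + \frac{u}{6}\right) = \frac{391}{106} - \frac{g}{6} - \frac{u}{6}$)
$M{\left(7,10 \right)} j{\left(53,41 \right)} = \frac{7 + 10}{-3 + 7} \left(\frac{391}{106} - \frac{53}{6} - \frac{41}{6}\right) = \frac{1}{4} \cdot 17 \left(\frac{391}{106} - \frac{53}{6} - \frac{41}{6}\right) = \frac{1}{4} \cdot 17 \left(- \frac{3809}{318}\right) = \frac{17}{4} \left(- \frac{3809}{318}\right) = - \frac{64753}{1272}$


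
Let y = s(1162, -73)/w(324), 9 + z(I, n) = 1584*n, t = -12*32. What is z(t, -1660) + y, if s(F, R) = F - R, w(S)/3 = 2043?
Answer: -16115891686/6129 ≈ -2.6294e+6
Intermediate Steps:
w(S) = 6129 (w(S) = 3*2043 = 6129)
t = -384
z(I, n) = -9 + 1584*n
y = 1235/6129 (y = (1162 - 1*(-73))/6129 = (1162 + 73)*(1/6129) = 1235*(1/6129) = 1235/6129 ≈ 0.20150)
z(t, -1660) + y = (-9 + 1584*(-1660)) + 1235/6129 = (-9 - 2629440) + 1235/6129 = -2629449 + 1235/6129 = -16115891686/6129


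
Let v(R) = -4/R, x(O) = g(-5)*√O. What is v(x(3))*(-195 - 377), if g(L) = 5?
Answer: 2288*√3/15 ≈ 264.20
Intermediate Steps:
x(O) = 5*√O
v(x(3))*(-195 - 377) = (-4*√3/15)*(-195 - 377) = -4*√3/15*(-572) = 2288*√3/15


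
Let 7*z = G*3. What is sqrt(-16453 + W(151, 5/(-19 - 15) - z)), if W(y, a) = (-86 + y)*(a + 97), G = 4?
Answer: I*sqrt(581676522)/238 ≈ 101.34*I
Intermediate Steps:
z = 12/7 (z = (4*3)/7 = (1/7)*12 = 12/7 ≈ 1.7143)
W(y, a) = (-86 + y)*(97 + a)
sqrt(-16453 + W(151, 5/(-19 - 15) - z)) = sqrt(-16453 + (-8342 - 86*(5/(-19 - 15) - 1*12/7) + 97*151 + (5/(-19 - 15) - 1*12/7)*151)) = sqrt(-16453 + (-8342 - 86*(5/(-34) - 12/7) + 14647 + (5/(-34) - 12/7)*151)) = sqrt(-16453 + (-8342 - 86*(5*(-1/34) - 12/7) + 14647 + (5*(-1/34) - 12/7)*151)) = sqrt(-16453 + (-8342 - 86*(-5/34 - 12/7) + 14647 + (-5/34 - 12/7)*151)) = sqrt(-16453 + (-8342 - 86*(-443/238) + 14647 - 443/238*151)) = sqrt(-16453 + (-8342 + 19049/119 + 14647 - 66893/238)) = sqrt(-16453 + 1471795/238) = sqrt(-2444019/238) = I*sqrt(581676522)/238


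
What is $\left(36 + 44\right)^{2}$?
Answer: $6400$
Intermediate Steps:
$\left(36 + 44\right)^{2} = 80^{2} = 6400$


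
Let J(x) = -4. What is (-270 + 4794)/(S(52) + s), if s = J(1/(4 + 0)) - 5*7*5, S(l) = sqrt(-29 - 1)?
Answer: -62292/2467 - 348*I*sqrt(30)/2467 ≈ -25.25 - 0.77263*I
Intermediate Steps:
S(l) = I*sqrt(30) (S(l) = sqrt(-30) = I*sqrt(30))
s = -179 (s = -4 - 5*7*5 = -4 - 35*5 = -4 - 175 = -179)
(-270 + 4794)/(S(52) + s) = (-270 + 4794)/(I*sqrt(30) - 179) = 4524/(-179 + I*sqrt(30))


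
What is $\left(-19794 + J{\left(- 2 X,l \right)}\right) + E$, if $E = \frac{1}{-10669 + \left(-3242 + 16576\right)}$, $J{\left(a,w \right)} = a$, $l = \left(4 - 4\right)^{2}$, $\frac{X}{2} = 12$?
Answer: $- \frac{52878929}{2665} \approx -19842.0$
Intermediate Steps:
$X = 24$ ($X = 2 \cdot 12 = 24$)
$l = 0$ ($l = 0^{2} = 0$)
$E = \frac{1}{2665}$ ($E = \frac{1}{-10669 + 13334} = \frac{1}{2665} \approx 0.00037523$)
$\left(-19794 + J{\left(- 2 X,l \right)}\right) + E = \left(-19794 - 48\right) + \frac{1}{2665} = -19842 + \frac{1}{2665} = - \frac{52878929}{2665}$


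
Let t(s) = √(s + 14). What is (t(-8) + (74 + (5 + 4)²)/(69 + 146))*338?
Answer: 10478/43 + 338*√6 ≈ 1071.6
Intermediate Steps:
t(s) = √(14 + s)
(t(-8) + (74 + (5 + 4)²)/(69 + 146))*338 = (√(14 - 8) + (74 + (5 + 4)²)/(69 + 146))*338 = (√6 + (74 + 9²)/215)*338 = (√6 + (74 + 81)*(1/215))*338 = (√6 + 155*(1/215))*338 = (√6 + 31/43)*338 = (31/43 + √6)*338 = 10478/43 + 338*√6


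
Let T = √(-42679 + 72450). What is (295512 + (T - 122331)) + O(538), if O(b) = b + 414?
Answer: 174133 + √29771 ≈ 1.7431e+5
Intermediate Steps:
T = √29771 ≈ 172.54
O(b) = 414 + b
(295512 + (T - 122331)) + O(538) = (295512 + (√29771 - 122331)) + (414 + 538) = (295512 + (-122331 + √29771)) + 952 = (173181 + √29771) + 952 = 174133 + √29771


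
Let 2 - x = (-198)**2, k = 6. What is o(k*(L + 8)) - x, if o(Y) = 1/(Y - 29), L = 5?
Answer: 1920899/49 ≈ 39202.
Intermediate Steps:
x = -39202 (x = 2 - 1*(-198)**2 = 2 - 1*39204 = 2 - 39204 = -39202)
o(Y) = 1/(-29 + Y)
o(k*(L + 8)) - x = 1/(-29 + 6*(5 + 8)) - 1*(-39202) = 1/(-29 + 6*13) + 39202 = 1/(-29 + 78) + 39202 = 1/49 + 39202 = 1920899/49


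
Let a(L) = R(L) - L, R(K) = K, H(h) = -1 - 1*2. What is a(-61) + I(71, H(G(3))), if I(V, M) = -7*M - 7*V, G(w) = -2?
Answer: -476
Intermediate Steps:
H(h) = -3 (H(h) = -1 - 2 = -3)
a(L) = 0 (a(L) = L - L = 0)
a(-61) + I(71, H(G(3))) = 0 + (-7*(-3) - 7*71) = 0 + (21 - 497) = 0 - 476 = -476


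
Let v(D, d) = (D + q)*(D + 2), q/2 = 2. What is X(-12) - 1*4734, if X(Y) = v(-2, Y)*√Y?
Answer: -4734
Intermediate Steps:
q = 4 (q = 2*2 = 4)
v(D, d) = (2 + D)*(4 + D) (v(D, d) = (D + 4)*(D + 2) = (4 + D)*(2 + D) = (2 + D)*(4 + D))
X(Y) = 0 (X(Y) = (8 + (-2)² + 6*(-2))*√Y = (8 + 4 - 12)*√Y = 0*√Y = 0)
X(-12) - 1*4734 = 0 - 1*4734 = 0 - 4734 = -4734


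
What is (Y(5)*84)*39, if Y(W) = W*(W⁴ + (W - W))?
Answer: 10237500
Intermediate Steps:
Y(W) = W⁵ (Y(W) = W*(W⁴ + 0) = W*W⁴ = W⁵)
(Y(5)*84)*39 = (5⁵*84)*39 = (3125*84)*39 = 262500*39 = 10237500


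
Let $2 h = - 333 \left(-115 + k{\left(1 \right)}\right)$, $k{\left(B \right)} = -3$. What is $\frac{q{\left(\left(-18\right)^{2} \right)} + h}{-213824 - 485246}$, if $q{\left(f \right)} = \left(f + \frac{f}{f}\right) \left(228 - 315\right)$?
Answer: $\frac{4314}{349535} \approx 0.012342$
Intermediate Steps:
$h = 19647$ ($h = \frac{\left(-333\right) \left(-115 - 3\right)}{2} = \frac{\left(-333\right) \left(-118\right)}{2} = \frac{1}{2} \cdot 39294 = 19647$)
$q{\left(f \right)} = -87 - 87 f$ ($q{\left(f \right)} = \left(f + 1\right) \left(-87\right) = \left(1 + f\right) \left(-87\right) = -87 - 87 f$)
$\frac{q{\left(\left(-18\right)^{2} \right)} + h}{-213824 - 485246} = \frac{\left(-87 - 87 \left(-18\right)^{2}\right) + 19647}{-213824 - 485246} = \frac{\left(-87 - 28188\right) + 19647}{-699070} = \left(\left(-87 - 28188\right) + 19647\right) \left(- \frac{1}{699070}\right) = \left(-28275 + 19647\right) \left(- \frac{1}{699070}\right) = \left(-8628\right) \left(- \frac{1}{699070}\right) = \frac{4314}{349535}$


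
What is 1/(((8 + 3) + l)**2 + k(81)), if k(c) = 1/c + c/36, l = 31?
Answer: 324/572269 ≈ 0.00056617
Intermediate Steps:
k(c) = 1/c + c/36 (k(c) = 1/c + c*(1/36) = 1/c + c/36)
1/(((8 + 3) + l)**2 + k(81)) = 1/(((8 + 3) + 31)**2 + (1/81 + (1/36)*81)) = 1/((11 + 31)**2 + (1/81 + 9/4)) = 1/(42**2 + 733/324) = 1/(1764 + 733/324) = 1/(572269/324) = 324/572269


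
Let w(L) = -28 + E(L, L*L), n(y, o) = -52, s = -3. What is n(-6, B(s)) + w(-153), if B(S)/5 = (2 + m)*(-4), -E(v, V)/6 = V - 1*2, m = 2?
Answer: -140522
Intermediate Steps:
E(v, V) = 12 - 6*V (E(v, V) = -6*(V - 1*2) = -6*(V - 2) = -6*(-2 + V) = 12 - 6*V)
B(S) = -80 (B(S) = 5*((2 + 2)*(-4)) = 5*(4*(-4)) = 5*(-16) = -80)
w(L) = -16 - 6*L² (w(L) = -28 + (12 - 6*L*L) = -28 + (12 - 6*L²) = -16 - 6*L²)
n(-6, B(s)) + w(-153) = -52 + (-16 - 6*(-153)²) = -52 + (-16 - 6*23409) = -52 + (-16 - 140454) = -52 - 140470 = -140522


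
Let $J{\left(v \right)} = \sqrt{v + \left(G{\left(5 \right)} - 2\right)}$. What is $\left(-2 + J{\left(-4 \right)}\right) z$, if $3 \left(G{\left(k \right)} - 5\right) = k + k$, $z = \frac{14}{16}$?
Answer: $- \frac{7}{4} + \frac{7 \sqrt{21}}{24} \approx -0.41342$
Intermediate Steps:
$z = \frac{7}{8}$ ($z = 14 \cdot \frac{1}{16} = \frac{7}{8} \approx 0.875$)
$G{\left(k \right)} = 5 + \frac{2 k}{3}$ ($G{\left(k \right)} = 5 + \frac{k + k}{3} = 5 + \frac{2 k}{3}$)
$J{\left(v \right)} = \sqrt{\frac{19}{3} + v}$ ($J{\left(v \right)} = \sqrt{v + \left(\left(5 + \frac{2}{3} \cdot 5\right) - 2\right)} = \sqrt{v + \left(\left(5 + \frac{10}{3}\right) - 2\right)} = \sqrt{v + \left(\frac{25}{3} - 2\right)} = \sqrt{v + \frac{19}{3}} = \sqrt{\frac{19}{3} + v}$)
$\left(-2 + J{\left(-4 \right)}\right) z = \left(-2 + \frac{\sqrt{57 + 9 \left(-4\right)}}{3}\right) \frac{7}{8} = \left(-2 + \frac{\sqrt{57 - 36}}{3}\right) \frac{7}{8} = \left(-2 + \frac{\sqrt{21}}{3}\right) \frac{7}{8} = - \frac{7}{4} + \frac{7 \sqrt{21}}{24}$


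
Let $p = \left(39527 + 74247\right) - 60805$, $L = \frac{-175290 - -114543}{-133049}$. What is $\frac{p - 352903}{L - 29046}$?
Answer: $\frac{4433990974}{429386723} \approx 10.326$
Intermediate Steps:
$L = \frac{60747}{133049}$ ($L = \left(-175290 + 114543\right) \left(- \frac{1}{133049}\right) = \left(-60747\right) \left(- \frac{1}{133049}\right) = \frac{60747}{133049} \approx 0.45658$)
$p = 52969$ ($p = 113774 - 60805 = 52969$)
$\frac{p - 352903}{L - 29046} = \frac{52969 - 352903}{\frac{60747}{133049} - 29046} = - \frac{299934}{- \frac{3864480507}{133049}} = \left(-299934\right) \left(- \frac{133049}{3864480507}\right) = \frac{4433990974}{429386723}$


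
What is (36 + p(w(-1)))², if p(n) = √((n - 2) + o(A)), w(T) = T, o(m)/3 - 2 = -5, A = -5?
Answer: 1284 + 144*I*√3 ≈ 1284.0 + 249.42*I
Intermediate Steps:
o(m) = -9 (o(m) = 6 + 3*(-5) = 6 - 15 = -9)
p(n) = √(-11 + n) (p(n) = √((n - 2) - 9) = √((-2 + n) - 9) = √(-11 + n))
(36 + p(w(-1)))² = (36 + √(-11 - 1))² = (36 + √(-12))² = (36 + 2*I*√3)²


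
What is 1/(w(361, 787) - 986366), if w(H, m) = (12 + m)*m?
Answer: -1/357553 ≈ -2.7968e-6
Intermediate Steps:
w(H, m) = m*(12 + m)
1/(w(361, 787) - 986366) = 1/(787*(12 + 787) - 986366) = 1/(787*799 - 986366) = 1/(628813 - 986366) = 1/(-357553) = -1/357553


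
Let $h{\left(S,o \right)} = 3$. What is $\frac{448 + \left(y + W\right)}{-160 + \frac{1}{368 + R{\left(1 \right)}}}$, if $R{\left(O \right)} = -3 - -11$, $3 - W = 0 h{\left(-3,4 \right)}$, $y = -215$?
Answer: $- \frac{88736}{60159} \approx -1.475$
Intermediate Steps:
$W = 3$ ($W = 3 - 0 \cdot 3 = 3 - 0 = 3 + 0 = 3$)
$R{\left(O \right)} = 8$ ($R{\left(O \right)} = -3 + 11 = 8$)
$\frac{448 + \left(y + W\right)}{-160 + \frac{1}{368 + R{\left(1 \right)}}} = \frac{448 + \left(-215 + 3\right)}{-160 + \frac{1}{368 + 8}} = \frac{448 - 212}{-160 + \frac{1}{376}} = \frac{236}{-160 + \frac{1}{376}} = \frac{236}{- \frac{60159}{376}} = 236 \left(- \frac{376}{60159}\right) = - \frac{88736}{60159}$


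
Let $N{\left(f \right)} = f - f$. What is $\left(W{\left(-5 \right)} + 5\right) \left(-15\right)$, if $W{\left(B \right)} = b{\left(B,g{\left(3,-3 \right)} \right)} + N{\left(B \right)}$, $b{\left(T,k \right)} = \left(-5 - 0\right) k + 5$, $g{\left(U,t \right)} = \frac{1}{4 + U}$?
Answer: $- \frac{975}{7} \approx -139.29$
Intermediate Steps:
$N{\left(f \right)} = 0$
$b{\left(T,k \right)} = 5 - 5 k$ ($b{\left(T,k \right)} = \left(-5 + 0\right) k + 5 = - 5 k + 5 = 5 - 5 k$)
$W{\left(B \right)} = \frac{30}{7}$ ($W{\left(B \right)} = \left(5 - \frac{5}{4 + 3}\right) + 0 = \left(5 - \frac{5}{7}\right) + 0 = \frac{30}{7} + 0 = \frac{30}{7}$)
$\left(W{\left(-5 \right)} + 5\right) \left(-15\right) = \left(\frac{30}{7} + 5\right) \left(-15\right) = \frac{65}{7} \left(-15\right) = - \frac{975}{7}$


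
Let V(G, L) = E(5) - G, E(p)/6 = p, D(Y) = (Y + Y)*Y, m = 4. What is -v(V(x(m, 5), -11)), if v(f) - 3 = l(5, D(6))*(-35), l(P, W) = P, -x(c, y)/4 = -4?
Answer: 172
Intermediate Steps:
x(c, y) = 16 (x(c, y) = -4*(-4) = 16)
D(Y) = 2*Y² (D(Y) = (2*Y)*Y = 2*Y²)
E(p) = 6*p
V(G, L) = 30 - G (V(G, L) = 6*5 - G = 30 - G)
v(f) = -172 (v(f) = 3 + 5*(-35) = 3 - 175 = -172)
-v(V(x(m, 5), -11)) = -1*(-172) = 172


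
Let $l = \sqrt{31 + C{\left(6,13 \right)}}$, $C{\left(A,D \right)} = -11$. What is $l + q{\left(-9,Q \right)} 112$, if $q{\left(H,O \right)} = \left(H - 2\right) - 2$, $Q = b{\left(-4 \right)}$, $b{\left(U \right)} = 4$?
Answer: $-1456 + 2 \sqrt{5} \approx -1451.5$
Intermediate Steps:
$Q = 4$
$l = 2 \sqrt{5}$ ($l = \sqrt{31 - 11} = \sqrt{20} = 2 \sqrt{5} \approx 4.4721$)
$q{\left(H,O \right)} = -4 + H$ ($q{\left(H,O \right)} = \left(-2 + H\right) - 2 = -4 + H$)
$l + q{\left(-9,Q \right)} 112 = 2 \sqrt{5} + \left(-4 - 9\right) 112 = 2 \sqrt{5} - 1456 = -1456 + 2 \sqrt{5}$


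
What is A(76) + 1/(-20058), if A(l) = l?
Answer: 1524407/20058 ≈ 76.000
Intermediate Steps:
A(76) + 1/(-20058) = 76 + 1/(-20058) = 76 - 1/20058 = 1524407/20058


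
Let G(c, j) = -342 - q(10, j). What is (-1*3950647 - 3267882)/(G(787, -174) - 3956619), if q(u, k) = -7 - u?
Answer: 7218529/3956944 ≈ 1.8243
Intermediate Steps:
G(c, j) = -325 (G(c, j) = -342 - (-7 - 1*10) = -342 - (-7 - 10) = -342 - 1*(-17) = -342 + 17 = -325)
(-1*3950647 - 3267882)/(G(787, -174) - 3956619) = (-1*3950647 - 3267882)/(-325 - 3956619) = (-3950647 - 3267882)/(-3956944) = -7218529*(-1/3956944) = 7218529/3956944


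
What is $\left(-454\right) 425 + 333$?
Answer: $-192617$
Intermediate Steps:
$\left(-454\right) 425 + 333 = -192950 + 333 = -192617$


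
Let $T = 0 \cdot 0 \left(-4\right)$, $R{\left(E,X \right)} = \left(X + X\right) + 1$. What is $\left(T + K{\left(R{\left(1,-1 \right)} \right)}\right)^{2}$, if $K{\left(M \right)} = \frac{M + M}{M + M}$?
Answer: $1$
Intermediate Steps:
$R{\left(E,X \right)} = 1 + 2 X$ ($R{\left(E,X \right)} = 2 X + 1 = 1 + 2 X$)
$K{\left(M \right)} = 1$ ($K{\left(M \right)} = \frac{2 M}{2 M} = 2 M \frac{1}{2 M} = 1$)
$T = 0$ ($T = 0 \left(-4\right) = 0$)
$\left(T + K{\left(R{\left(1,-1 \right)} \right)}\right)^{2} = \left(0 + 1\right)^{2} = 1^{2} = 1$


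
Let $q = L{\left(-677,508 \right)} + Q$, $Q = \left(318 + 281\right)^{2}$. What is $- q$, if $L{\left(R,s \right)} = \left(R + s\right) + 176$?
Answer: $-358808$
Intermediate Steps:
$Q = 358801$ ($Q = 599^{2} = 358801$)
$L{\left(R,s \right)} = 176 + R + s$
$q = 358808$ ($q = \left(176 - 677 + 508\right) + 358801 = 7 + 358801 = 358808$)
$- q = \left(-1\right) 358808 = -358808$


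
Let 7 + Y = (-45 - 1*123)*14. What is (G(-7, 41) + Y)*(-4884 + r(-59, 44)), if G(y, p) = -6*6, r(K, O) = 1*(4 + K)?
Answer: 11828905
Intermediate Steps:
r(K, O) = 4 + K
G(y, p) = -36
Y = -2359 (Y = -7 + (-45 - 1*123)*14 = -7 + (-45 - 123)*14 = -7 - 168*14 = -7 - 2352 = -2359)
(G(-7, 41) + Y)*(-4884 + r(-59, 44)) = (-36 - 2359)*(-4884 + (4 - 59)) = -2395*(-4884 - 55) = -2395*(-4939) = 11828905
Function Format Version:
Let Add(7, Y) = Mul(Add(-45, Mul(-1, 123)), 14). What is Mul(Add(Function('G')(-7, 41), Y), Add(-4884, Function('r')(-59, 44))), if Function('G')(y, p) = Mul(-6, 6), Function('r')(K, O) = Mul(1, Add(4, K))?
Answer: 11828905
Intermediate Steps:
Function('r')(K, O) = Add(4, K)
Function('G')(y, p) = -36
Y = -2359 (Y = Add(-7, Mul(Add(-45, Mul(-1, 123)), 14)) = Add(-7, Mul(Add(-45, -123), 14)) = Add(-7, Mul(-168, 14)) = Add(-7, -2352) = -2359)
Mul(Add(Function('G')(-7, 41), Y), Add(-4884, Function('r')(-59, 44))) = Mul(Add(-36, -2359), Add(-4884, Add(4, -59))) = Mul(-2395, Add(-4884, -55)) = Mul(-2395, -4939) = 11828905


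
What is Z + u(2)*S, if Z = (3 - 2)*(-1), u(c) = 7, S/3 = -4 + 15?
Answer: 230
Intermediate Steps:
S = 33 (S = 3*(-4 + 15) = 3*11 = 33)
Z = -1 (Z = 1*(-1) = -1)
Z + u(2)*S = -1 + 7*33 = -1 + 231 = 230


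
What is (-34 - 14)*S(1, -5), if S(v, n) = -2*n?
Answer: -480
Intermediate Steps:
(-34 - 14)*S(1, -5) = (-34 - 14)*(-2*(-5)) = -48*10 = -480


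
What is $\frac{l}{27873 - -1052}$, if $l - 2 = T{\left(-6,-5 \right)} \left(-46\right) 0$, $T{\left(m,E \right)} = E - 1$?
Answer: $\frac{2}{28925} \approx 6.9144 \cdot 10^{-5}$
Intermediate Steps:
$T{\left(m,E \right)} = -1 + E$
$l = 2$ ($l = 2 + \left(-1 - 5\right) \left(-46\right) 0 = 2 + \left(-6\right) \left(-46\right) 0 = 2 + 276 \cdot 0 = 2 + 0 = 2$)
$\frac{l}{27873 - -1052} = \frac{2}{27873 - -1052} = \frac{2}{27873 + 1052} = \frac{2}{28925}$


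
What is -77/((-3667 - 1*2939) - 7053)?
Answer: 77/13659 ≈ 0.0056373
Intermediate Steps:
-77/((-3667 - 1*2939) - 7053) = -77/((-3667 - 2939) - 7053) = -77/(-6606 - 7053) = -77/(-13659) = -1/13659*(-77) = 77/13659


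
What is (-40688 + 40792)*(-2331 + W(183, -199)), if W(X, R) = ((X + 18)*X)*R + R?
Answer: -761524088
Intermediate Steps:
W(X, R) = R + R*X*(18 + X) (W(X, R) = ((18 + X)*X)*R + R = (X*(18 + X))*R + R = R*X*(18 + X) + R = R + R*X*(18 + X))
(-40688 + 40792)*(-2331 + W(183, -199)) = (-40688 + 40792)*(-2331 - 199*(1 + 183**2 + 18*183)) = 104*(-2331 - 199*(1 + 33489 + 3294)) = 104*(-2331 - 199*36784) = 104*(-2331 - 7320016) = 104*(-7322347) = -761524088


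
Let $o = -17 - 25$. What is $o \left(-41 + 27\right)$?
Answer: $588$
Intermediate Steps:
$o = -42$
$o \left(-41 + 27\right) = - 42 \left(-41 + 27\right) = \left(-42\right) \left(-14\right) = 588$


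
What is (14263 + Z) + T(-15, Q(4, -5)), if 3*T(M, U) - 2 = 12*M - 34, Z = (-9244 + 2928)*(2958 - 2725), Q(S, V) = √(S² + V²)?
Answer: -4372307/3 ≈ -1.4574e+6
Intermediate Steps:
Z = -1471628 (Z = -6316*233 = -1471628)
T(M, U) = -32/3 + 4*M (T(M, U) = ⅔ + (12*M - 34)/3 = ⅔ + (-34 + 12*M)/3 = ⅔ + (-34/3 + 4*M) = -32/3 + 4*M)
(14263 + Z) + T(-15, Q(4, -5)) = (14263 - 1471628) + (-32/3 + 4*(-15)) = -1457365 + (-32/3 - 60) = -1457365 - 212/3 = -4372307/3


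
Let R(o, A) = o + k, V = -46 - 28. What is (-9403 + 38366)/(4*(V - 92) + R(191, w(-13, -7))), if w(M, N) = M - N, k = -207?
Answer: -28963/680 ≈ -42.593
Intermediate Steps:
V = -74
R(o, A) = -207 + o (R(o, A) = o - 207 = -207 + o)
(-9403 + 38366)/(4*(V - 92) + R(191, w(-13, -7))) = (-9403 + 38366)/(4*(-74 - 92) + (-207 + 191)) = 28963/(4*(-166) - 16) = 28963/(-664 - 16) = 28963/(-680) = 28963*(-1/680) = -28963/680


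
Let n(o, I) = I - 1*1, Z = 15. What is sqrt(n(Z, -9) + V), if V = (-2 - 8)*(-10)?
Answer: 3*sqrt(10) ≈ 9.4868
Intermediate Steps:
V = 100 (V = -10*(-10) = 100)
n(o, I) = -1 + I (n(o, I) = I - 1 = -1 + I)
sqrt(n(Z, -9) + V) = sqrt((-1 - 9) + 100) = sqrt(-10 + 100) = sqrt(90) = 3*sqrt(10)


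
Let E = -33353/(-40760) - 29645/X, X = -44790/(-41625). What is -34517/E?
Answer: 2100520989560/1676508356471 ≈ 1.2529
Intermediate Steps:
X = 2986/2775 (X = -44790*(-1/41625) = 2986/2775 ≈ 1.0760)
E = -1676508356471/60854680 (E = -33353/(-40760) - 29645/2986/2775 = -33353*(-1/40760) - 29645*2775/2986 = 33353/40760 - 82264875/2986 = -1676508356471/60854680 ≈ -27549.)
-34517/E = -34517/(-1676508356471/60854680) = -34517*(-60854680/1676508356471) = 2100520989560/1676508356471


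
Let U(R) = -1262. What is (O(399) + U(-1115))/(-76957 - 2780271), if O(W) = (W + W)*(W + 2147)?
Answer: -92293/129874 ≈ -0.71064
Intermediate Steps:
O(W) = 2*W*(2147 + W) (O(W) = (2*W)*(2147 + W) = 2*W*(2147 + W))
(O(399) + U(-1115))/(-76957 - 2780271) = (2*399*(2147 + 399) - 1262)/(-76957 - 2780271) = (2*399*2546 - 1262)/(-2857228) = (2031708 - 1262)*(-1/2857228) = 2030446*(-1/2857228) = -92293/129874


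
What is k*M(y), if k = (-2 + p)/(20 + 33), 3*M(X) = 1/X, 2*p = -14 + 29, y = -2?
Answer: -11/636 ≈ -0.017296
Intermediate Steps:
p = 15/2 (p = (-14 + 29)/2 = (½)*15 = 15/2 ≈ 7.5000)
M(X) = 1/(3*X)
k = 11/106 (k = (-2 + 15/2)/(20 + 33) = (11/2)/53 = (11/2)*(1/53) = 11/106 ≈ 0.10377)
k*M(y) = 11*((⅓)/(-2))/106 = 11*((⅓)*(-½))/106 = (11/106)*(-⅙) = -11/636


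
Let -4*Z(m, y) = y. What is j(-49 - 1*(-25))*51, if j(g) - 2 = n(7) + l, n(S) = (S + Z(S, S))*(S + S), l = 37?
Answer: 11475/2 ≈ 5737.5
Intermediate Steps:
Z(m, y) = -y/4
n(S) = 3*S²/2 (n(S) = (S - S/4)*(S + S) = (3*S/4)*(2*S) = 3*S²/2)
j(g) = 225/2 (j(g) = 2 + ((3/2)*7² + 37) = 2 + ((3/2)*49 + 37) = 2 + (147/2 + 37) = 2 + 221/2 = 225/2)
j(-49 - 1*(-25))*51 = (225/2)*51 = 11475/2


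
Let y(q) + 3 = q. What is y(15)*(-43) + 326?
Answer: -190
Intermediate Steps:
y(q) = -3 + q
y(15)*(-43) + 326 = (-3 + 15)*(-43) + 326 = 12*(-43) + 326 = -516 + 326 = -190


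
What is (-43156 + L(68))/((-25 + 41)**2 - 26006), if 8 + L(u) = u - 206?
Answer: 21651/12875 ≈ 1.6816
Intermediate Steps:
L(u) = -214 + u (L(u) = -8 + (u - 206) = -8 + (-206 + u) = -214 + u)
(-43156 + L(68))/((-25 + 41)**2 - 26006) = (-43156 + (-214 + 68))/((-25 + 41)**2 - 26006) = (-43156 - 146)/(16**2 - 26006) = -43302/(256 - 26006) = -43302/(-25750) = -43302*(-1/25750) = 21651/12875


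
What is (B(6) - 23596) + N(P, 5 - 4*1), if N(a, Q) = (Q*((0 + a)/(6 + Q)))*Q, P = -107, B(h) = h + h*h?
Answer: -164985/7 ≈ -23569.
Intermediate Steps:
B(h) = h + h²
N(a, Q) = a*Q²/(6 + Q) (N(a, Q) = (Q*(a/(6 + Q)))*Q = (Q*a/(6 + Q))*Q = a*Q²/(6 + Q))
(B(6) - 23596) + N(P, 5 - 4*1) = (6*(1 + 6) - 23596) - 107*(5 - 4*1)²/(6 + (5 - 4*1)) = (6*7 - 23596) - 107*(5 - 4)²/(6 + (5 - 4)) = (42 - 23596) - 107*1²/(6 + 1) = -23554 - 107*1/7 = -23554 - 107*1*⅐ = -23554 - 107/7 = -164985/7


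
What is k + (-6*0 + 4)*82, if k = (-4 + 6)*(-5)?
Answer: 318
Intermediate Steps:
k = -10 (k = 2*(-5) = -10)
k + (-6*0 + 4)*82 = -10 + (-6*0 + 4)*82 = -10 + (0 + 4)*82 = -10 + 4*82 = -10 + 328 = 318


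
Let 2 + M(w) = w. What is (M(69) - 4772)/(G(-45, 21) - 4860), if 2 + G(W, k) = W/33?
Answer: 51755/53497 ≈ 0.96744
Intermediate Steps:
G(W, k) = -2 + W/33
M(w) = -2 + w
(M(69) - 4772)/(G(-45, 21) - 4860) = ((-2 + 69) - 4772)/((-2 + (1/33)*(-45)) - 4860) = (67 - 4772)/((-2 - 15/11) - 4860) = -4705/(-37/11 - 4860) = -4705/(-53497/11) = -4705*(-11/53497) = 51755/53497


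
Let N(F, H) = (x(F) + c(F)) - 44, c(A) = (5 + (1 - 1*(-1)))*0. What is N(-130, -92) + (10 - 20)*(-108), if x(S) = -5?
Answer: 1031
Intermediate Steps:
c(A) = 0 (c(A) = (5 + (1 + 1))*0 = (5 + 2)*0 = 7*0 = 0)
N(F, H) = -49 (N(F, H) = (-5 + 0) - 44 = -5 - 44 = -49)
N(-130, -92) + (10 - 20)*(-108) = -49 + (10 - 20)*(-108) = -49 - 10*(-108) = -49 + 1080 = 1031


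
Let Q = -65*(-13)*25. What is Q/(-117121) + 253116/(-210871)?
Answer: -34099848911/24697422391 ≈ -1.3807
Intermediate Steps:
Q = 21125 (Q = 845*25 = 21125)
Q/(-117121) + 253116/(-210871) = 21125/(-117121) + 253116/(-210871) = 21125*(-1/117121) + 253116*(-1/210871) = -21125/117121 - 253116/210871 = -34099848911/24697422391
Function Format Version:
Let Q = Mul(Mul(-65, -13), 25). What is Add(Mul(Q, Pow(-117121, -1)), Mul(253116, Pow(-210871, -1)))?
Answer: Rational(-34099848911, 24697422391) ≈ -1.3807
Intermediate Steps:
Q = 21125 (Q = Mul(845, 25) = 21125)
Add(Mul(Q, Pow(-117121, -1)), Mul(253116, Pow(-210871, -1))) = Add(Mul(21125, Pow(-117121, -1)), Mul(253116, Pow(-210871, -1))) = Add(Mul(21125, Rational(-1, 117121)), Mul(253116, Rational(-1, 210871))) = Add(Rational(-21125, 117121), Rational(-253116, 210871)) = Rational(-34099848911, 24697422391)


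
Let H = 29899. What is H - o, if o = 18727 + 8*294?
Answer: 8820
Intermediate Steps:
o = 21079 (o = 18727 + 2352 = 21079)
H - o = 29899 - 1*21079 = 29899 - 21079 = 8820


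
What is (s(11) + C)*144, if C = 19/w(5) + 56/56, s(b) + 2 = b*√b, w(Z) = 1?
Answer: 2592 + 1584*√11 ≈ 7845.5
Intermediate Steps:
s(b) = -2 + b^(3/2) (s(b) = -2 + b*√b = -2 + b^(3/2))
C = 20 (C = 19/1 + 56/56 = 19*1 + 56*(1/56) = 19 + 1 = 20)
(s(11) + C)*144 = ((-2 + 11^(3/2)) + 20)*144 = ((-2 + 11*√11) + 20)*144 = (18 + 11*√11)*144 = 2592 + 1584*√11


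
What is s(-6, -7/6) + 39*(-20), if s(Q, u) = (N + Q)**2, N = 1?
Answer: -755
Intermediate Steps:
s(Q, u) = (1 + Q)**2
s(-6, -7/6) + 39*(-20) = (1 - 6)**2 + 39*(-20) = (-5)**2 - 780 = 25 - 780 = -755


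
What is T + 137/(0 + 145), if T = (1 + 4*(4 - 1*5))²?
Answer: 1442/145 ≈ 9.9448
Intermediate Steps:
T = 9 (T = (1 + 4*(4 - 5))² = (1 + 4*(-1))² = (1 - 4)² = (-3)² = 9)
T + 137/(0 + 145) = 9 + 137/(0 + 145) = 9 + 137/145 = 1442/145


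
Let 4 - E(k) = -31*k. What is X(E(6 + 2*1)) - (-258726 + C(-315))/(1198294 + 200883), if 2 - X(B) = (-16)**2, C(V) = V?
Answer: -355131917/1399177 ≈ -253.81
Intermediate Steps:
E(k) = 4 + 31*k (E(k) = 4 - (-31)*k = 4 + 31*k)
X(B) = -254 (X(B) = 2 - 1*(-16)**2 = 2 - 1*256 = 2 - 256 = -254)
X(E(6 + 2*1)) - (-258726 + C(-315))/(1198294 + 200883) = -254 - (-258726 - 315)/(1198294 + 200883) = -254 - (-259041)/1399177 = -254 - 1*(-259041/1399177) = -254 + 259041/1399177 = -355131917/1399177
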